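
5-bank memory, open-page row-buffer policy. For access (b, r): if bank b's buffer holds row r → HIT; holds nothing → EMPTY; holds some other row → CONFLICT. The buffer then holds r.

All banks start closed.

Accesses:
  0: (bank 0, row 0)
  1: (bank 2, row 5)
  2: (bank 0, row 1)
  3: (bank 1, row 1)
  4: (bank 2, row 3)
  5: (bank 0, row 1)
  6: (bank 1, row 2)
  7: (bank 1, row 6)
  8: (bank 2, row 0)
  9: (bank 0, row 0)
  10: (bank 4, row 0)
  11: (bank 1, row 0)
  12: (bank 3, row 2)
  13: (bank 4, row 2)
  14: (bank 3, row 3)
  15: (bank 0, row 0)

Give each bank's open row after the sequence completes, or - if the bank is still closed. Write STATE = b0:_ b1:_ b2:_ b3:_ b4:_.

step 0: bank0 None->0 [EMPTY]
step 1: bank2 None->5 [EMPTY]
step 2: bank0 0->1 [CONFLICT]
step 3: bank1 None->1 [EMPTY]
step 4: bank2 5->3 [CONFLICT]
step 5: bank0 1->1 [HIT]
step 6: bank1 1->2 [CONFLICT]
step 7: bank1 2->6 [CONFLICT]
step 8: bank2 3->0 [CONFLICT]
step 9: bank0 1->0 [CONFLICT]
step 10: bank4 None->0 [EMPTY]
step 11: bank1 6->0 [CONFLICT]
step 12: bank3 None->2 [EMPTY]
step 13: bank4 0->2 [CONFLICT]
step 14: bank3 2->3 [CONFLICT]
step 15: bank0 0->0 [HIT]

STATE = b0:0 b1:0 b2:0 b3:3 b4:2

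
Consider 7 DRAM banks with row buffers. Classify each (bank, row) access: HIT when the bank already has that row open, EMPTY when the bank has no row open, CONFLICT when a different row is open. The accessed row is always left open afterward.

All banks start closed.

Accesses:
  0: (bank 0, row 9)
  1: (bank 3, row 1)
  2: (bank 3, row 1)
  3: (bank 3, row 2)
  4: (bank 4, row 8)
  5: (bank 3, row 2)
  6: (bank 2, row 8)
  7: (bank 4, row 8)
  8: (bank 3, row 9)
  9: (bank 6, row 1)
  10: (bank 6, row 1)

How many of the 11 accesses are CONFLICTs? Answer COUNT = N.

COUNT = 2

0: bank 0 row 9 — prev None → EMPTY
1: bank 3 row 1 — prev None → EMPTY
2: bank 3 row 1 — prev 1 → HIT
3: bank 3 row 2 — prev 1 → CONFLICT
4: bank 4 row 8 — prev None → EMPTY
5: bank 3 row 2 — prev 2 → HIT
6: bank 2 row 8 — prev None → EMPTY
7: bank 4 row 8 — prev 8 → HIT
8: bank 3 row 9 — prev 2 → CONFLICT
9: bank 6 row 1 — prev None → EMPTY
10: bank 6 row 1 — prev 1 → HIT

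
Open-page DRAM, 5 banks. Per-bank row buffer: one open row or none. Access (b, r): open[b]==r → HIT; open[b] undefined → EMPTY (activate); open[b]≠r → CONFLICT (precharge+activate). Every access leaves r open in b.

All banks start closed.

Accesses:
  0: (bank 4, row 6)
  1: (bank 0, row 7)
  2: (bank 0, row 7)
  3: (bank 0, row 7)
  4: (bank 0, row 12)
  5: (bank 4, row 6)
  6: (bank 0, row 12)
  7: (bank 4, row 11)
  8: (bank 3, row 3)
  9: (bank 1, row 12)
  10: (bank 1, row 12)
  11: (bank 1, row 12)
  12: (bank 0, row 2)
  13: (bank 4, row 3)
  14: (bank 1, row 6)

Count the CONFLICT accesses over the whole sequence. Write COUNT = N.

COUNT = 5

  [0] b4 r6: no row ⇒ E
  [1] b0 r7: no row ⇒ E
  [2] b0 r7: had r7 ⇒ H
  [3] b0 r7: had r7 ⇒ H
  [4] b0 r12: had r7 ⇒ C
  [5] b4 r6: had r6 ⇒ H
  [6] b0 r12: had r12 ⇒ H
  [7] b4 r11: had r6 ⇒ C
  [8] b3 r3: no row ⇒ E
  [9] b1 r12: no row ⇒ E
  [10] b1 r12: had r12 ⇒ H
  [11] b1 r12: had r12 ⇒ H
  [12] b0 r2: had r12 ⇒ C
  [13] b4 r3: had r11 ⇒ C
  [14] b1 r6: had r12 ⇒ C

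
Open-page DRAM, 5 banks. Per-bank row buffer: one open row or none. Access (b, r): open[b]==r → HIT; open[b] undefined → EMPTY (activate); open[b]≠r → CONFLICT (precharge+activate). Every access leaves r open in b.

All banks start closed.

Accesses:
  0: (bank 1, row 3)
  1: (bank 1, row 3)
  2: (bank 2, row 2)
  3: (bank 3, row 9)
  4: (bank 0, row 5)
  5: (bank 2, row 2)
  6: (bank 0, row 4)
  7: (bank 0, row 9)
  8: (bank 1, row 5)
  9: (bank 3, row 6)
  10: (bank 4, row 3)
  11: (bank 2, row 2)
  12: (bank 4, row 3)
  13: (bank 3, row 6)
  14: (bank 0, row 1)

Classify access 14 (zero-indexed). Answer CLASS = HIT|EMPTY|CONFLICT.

CLASS = CONFLICT

  [0] b1 r3: no row ⇒ E
  [1] b1 r3: had r3 ⇒ H
  [2] b2 r2: no row ⇒ E
  [3] b3 r9: no row ⇒ E
  [4] b0 r5: no row ⇒ E
  [5] b2 r2: had r2 ⇒ H
  [6] b0 r4: had r5 ⇒ C
  [7] b0 r9: had r4 ⇒ C
  [8] b1 r5: had r3 ⇒ C
  [9] b3 r6: had r9 ⇒ C
  [10] b4 r3: no row ⇒ E
  [11] b2 r2: had r2 ⇒ H
  [12] b4 r3: had r3 ⇒ H
  [13] b3 r6: had r6 ⇒ H
  [14] b0 r1: had r9 ⇒ C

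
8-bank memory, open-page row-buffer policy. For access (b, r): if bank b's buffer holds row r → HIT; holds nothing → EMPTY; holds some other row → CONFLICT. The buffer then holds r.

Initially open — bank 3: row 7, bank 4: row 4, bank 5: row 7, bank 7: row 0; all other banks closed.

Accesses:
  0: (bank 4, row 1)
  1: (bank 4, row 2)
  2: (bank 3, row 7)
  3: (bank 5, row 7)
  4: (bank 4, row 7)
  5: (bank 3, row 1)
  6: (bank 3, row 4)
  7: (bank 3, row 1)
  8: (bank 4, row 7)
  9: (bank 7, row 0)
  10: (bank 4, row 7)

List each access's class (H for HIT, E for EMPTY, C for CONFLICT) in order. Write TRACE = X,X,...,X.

step 0: bank4 4->1 [CONFLICT]
step 1: bank4 1->2 [CONFLICT]
step 2: bank3 7->7 [HIT]
step 3: bank5 7->7 [HIT]
step 4: bank4 2->7 [CONFLICT]
step 5: bank3 7->1 [CONFLICT]
step 6: bank3 1->4 [CONFLICT]
step 7: bank3 4->1 [CONFLICT]
step 8: bank4 7->7 [HIT]
step 9: bank7 0->0 [HIT]
step 10: bank4 7->7 [HIT]

TRACE = C,C,H,H,C,C,C,C,H,H,H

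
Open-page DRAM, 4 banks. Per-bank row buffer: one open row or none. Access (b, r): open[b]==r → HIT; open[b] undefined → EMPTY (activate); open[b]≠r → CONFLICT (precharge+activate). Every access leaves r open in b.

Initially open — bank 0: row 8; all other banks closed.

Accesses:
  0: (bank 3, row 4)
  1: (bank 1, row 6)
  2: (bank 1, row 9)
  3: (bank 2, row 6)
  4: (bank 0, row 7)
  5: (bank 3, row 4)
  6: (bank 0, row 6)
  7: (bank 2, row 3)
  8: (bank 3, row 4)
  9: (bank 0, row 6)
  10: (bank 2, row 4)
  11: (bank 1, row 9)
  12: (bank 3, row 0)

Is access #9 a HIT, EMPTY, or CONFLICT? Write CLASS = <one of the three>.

CLASS = HIT

step 0: bank3 None->4 [EMPTY]
step 1: bank1 None->6 [EMPTY]
step 2: bank1 6->9 [CONFLICT]
step 3: bank2 None->6 [EMPTY]
step 4: bank0 8->7 [CONFLICT]
step 5: bank3 4->4 [HIT]
step 6: bank0 7->6 [CONFLICT]
step 7: bank2 6->3 [CONFLICT]
step 8: bank3 4->4 [HIT]
step 9: bank0 6->6 [HIT]
step 10: bank2 3->4 [CONFLICT]
step 11: bank1 9->9 [HIT]
step 12: bank3 4->0 [CONFLICT]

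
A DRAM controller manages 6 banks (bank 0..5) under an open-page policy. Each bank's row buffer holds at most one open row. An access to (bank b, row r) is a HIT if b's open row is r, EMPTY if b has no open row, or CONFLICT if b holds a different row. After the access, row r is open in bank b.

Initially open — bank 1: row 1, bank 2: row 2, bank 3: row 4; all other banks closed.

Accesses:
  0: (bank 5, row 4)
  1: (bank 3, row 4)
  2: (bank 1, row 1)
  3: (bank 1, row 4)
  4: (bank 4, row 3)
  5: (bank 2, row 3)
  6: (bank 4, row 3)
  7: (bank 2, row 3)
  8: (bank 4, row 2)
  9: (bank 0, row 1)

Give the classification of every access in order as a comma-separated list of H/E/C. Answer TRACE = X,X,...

step 0: bank5 None->4 [EMPTY]
step 1: bank3 4->4 [HIT]
step 2: bank1 1->1 [HIT]
step 3: bank1 1->4 [CONFLICT]
step 4: bank4 None->3 [EMPTY]
step 5: bank2 2->3 [CONFLICT]
step 6: bank4 3->3 [HIT]
step 7: bank2 3->3 [HIT]
step 8: bank4 3->2 [CONFLICT]
step 9: bank0 None->1 [EMPTY]

TRACE = E,H,H,C,E,C,H,H,C,E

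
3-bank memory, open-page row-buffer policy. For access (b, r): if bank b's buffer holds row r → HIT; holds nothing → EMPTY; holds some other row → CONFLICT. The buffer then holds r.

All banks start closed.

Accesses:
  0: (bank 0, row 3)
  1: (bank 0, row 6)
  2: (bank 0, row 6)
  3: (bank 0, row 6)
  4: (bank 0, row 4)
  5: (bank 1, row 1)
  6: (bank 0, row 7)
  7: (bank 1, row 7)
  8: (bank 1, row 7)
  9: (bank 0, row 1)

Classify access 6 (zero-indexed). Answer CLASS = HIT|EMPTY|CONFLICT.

0: bank 0 row 3 — prev None → EMPTY
1: bank 0 row 6 — prev 3 → CONFLICT
2: bank 0 row 6 — prev 6 → HIT
3: bank 0 row 6 — prev 6 → HIT
4: bank 0 row 4 — prev 6 → CONFLICT
5: bank 1 row 1 — prev None → EMPTY
6: bank 0 row 7 — prev 4 → CONFLICT
7: bank 1 row 7 — prev 1 → CONFLICT
8: bank 1 row 7 — prev 7 → HIT
9: bank 0 row 1 — prev 7 → CONFLICT

CLASS = CONFLICT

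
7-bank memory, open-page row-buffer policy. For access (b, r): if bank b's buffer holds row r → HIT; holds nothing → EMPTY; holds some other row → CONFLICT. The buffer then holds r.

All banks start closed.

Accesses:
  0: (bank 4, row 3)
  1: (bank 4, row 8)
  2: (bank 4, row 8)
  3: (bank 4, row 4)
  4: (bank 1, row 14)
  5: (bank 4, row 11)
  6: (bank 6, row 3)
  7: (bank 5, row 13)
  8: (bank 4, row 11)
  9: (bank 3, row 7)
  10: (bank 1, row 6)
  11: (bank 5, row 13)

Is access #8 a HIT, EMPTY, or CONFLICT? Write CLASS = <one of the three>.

CLASS = HIT

0: bank 4 row 3 — prev None → EMPTY
1: bank 4 row 8 — prev 3 → CONFLICT
2: bank 4 row 8 — prev 8 → HIT
3: bank 4 row 4 — prev 8 → CONFLICT
4: bank 1 row 14 — prev None → EMPTY
5: bank 4 row 11 — prev 4 → CONFLICT
6: bank 6 row 3 — prev None → EMPTY
7: bank 5 row 13 — prev None → EMPTY
8: bank 4 row 11 — prev 11 → HIT
9: bank 3 row 7 — prev None → EMPTY
10: bank 1 row 6 — prev 14 → CONFLICT
11: bank 5 row 13 — prev 13 → HIT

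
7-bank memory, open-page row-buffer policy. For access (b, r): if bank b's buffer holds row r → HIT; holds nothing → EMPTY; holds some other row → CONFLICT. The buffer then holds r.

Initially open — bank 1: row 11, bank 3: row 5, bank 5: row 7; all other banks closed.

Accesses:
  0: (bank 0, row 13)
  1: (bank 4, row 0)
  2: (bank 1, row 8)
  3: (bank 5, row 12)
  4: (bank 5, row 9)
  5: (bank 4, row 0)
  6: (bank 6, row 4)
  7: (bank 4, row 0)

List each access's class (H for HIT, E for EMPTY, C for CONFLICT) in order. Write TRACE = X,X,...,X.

step 0: bank0 None->13 [EMPTY]
step 1: bank4 None->0 [EMPTY]
step 2: bank1 11->8 [CONFLICT]
step 3: bank5 7->12 [CONFLICT]
step 4: bank5 12->9 [CONFLICT]
step 5: bank4 0->0 [HIT]
step 6: bank6 None->4 [EMPTY]
step 7: bank4 0->0 [HIT]

TRACE = E,E,C,C,C,H,E,H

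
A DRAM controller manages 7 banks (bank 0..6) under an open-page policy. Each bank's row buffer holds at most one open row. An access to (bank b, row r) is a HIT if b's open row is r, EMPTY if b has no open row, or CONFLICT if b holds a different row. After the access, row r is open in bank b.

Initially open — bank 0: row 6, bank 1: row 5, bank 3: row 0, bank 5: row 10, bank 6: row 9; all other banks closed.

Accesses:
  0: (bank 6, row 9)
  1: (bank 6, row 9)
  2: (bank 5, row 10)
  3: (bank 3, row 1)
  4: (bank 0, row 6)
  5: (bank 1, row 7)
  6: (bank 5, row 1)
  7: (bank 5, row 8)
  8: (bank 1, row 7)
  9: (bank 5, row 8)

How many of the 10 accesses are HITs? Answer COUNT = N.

COUNT = 6

0: bank 6 row 9 — prev 9 → HIT
1: bank 6 row 9 — prev 9 → HIT
2: bank 5 row 10 — prev 10 → HIT
3: bank 3 row 1 — prev 0 → CONFLICT
4: bank 0 row 6 — prev 6 → HIT
5: bank 1 row 7 — prev 5 → CONFLICT
6: bank 5 row 1 — prev 10 → CONFLICT
7: bank 5 row 8 — prev 1 → CONFLICT
8: bank 1 row 7 — prev 7 → HIT
9: bank 5 row 8 — prev 8 → HIT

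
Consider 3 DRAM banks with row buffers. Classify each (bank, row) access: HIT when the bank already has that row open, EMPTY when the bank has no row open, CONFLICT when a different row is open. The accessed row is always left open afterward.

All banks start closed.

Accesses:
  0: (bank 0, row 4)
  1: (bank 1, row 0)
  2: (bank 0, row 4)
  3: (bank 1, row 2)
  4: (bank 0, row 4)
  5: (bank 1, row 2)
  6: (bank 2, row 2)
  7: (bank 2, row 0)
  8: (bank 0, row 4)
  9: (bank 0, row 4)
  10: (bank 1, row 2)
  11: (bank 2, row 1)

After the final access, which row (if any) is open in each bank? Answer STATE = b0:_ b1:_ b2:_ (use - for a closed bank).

  [0] b0 r4: no row ⇒ E
  [1] b1 r0: no row ⇒ E
  [2] b0 r4: had r4 ⇒ H
  [3] b1 r2: had r0 ⇒ C
  [4] b0 r4: had r4 ⇒ H
  [5] b1 r2: had r2 ⇒ H
  [6] b2 r2: no row ⇒ E
  [7] b2 r0: had r2 ⇒ C
  [8] b0 r4: had r4 ⇒ H
  [9] b0 r4: had r4 ⇒ H
  [10] b1 r2: had r2 ⇒ H
  [11] b2 r1: had r0 ⇒ C

STATE = b0:4 b1:2 b2:1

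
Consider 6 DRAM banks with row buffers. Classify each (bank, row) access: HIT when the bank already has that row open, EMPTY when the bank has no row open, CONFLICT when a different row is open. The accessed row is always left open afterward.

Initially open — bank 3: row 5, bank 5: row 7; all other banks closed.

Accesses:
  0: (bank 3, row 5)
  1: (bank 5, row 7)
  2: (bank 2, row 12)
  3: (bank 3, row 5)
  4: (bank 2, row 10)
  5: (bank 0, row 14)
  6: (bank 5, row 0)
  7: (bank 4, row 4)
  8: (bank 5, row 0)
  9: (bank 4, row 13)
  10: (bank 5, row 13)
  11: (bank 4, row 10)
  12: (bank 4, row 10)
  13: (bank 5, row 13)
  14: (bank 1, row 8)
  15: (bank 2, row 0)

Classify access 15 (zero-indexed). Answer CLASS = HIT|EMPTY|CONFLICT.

#0 (3,5) H  (was 5)
#1 (5,7) H  (was 7)
#2 (2,12) E
#3 (3,5) H  (was 5)
#4 (2,10) C  (was 12)
#5 (0,14) E
#6 (5,0) C  (was 7)
#7 (4,4) E
#8 (5,0) H  (was 0)
#9 (4,13) C  (was 4)
#10 (5,13) C  (was 0)
#11 (4,10) C  (was 13)
#12 (4,10) H  (was 10)
#13 (5,13) H  (was 13)
#14 (1,8) E
#15 (2,0) C  (was 10)

CLASS = CONFLICT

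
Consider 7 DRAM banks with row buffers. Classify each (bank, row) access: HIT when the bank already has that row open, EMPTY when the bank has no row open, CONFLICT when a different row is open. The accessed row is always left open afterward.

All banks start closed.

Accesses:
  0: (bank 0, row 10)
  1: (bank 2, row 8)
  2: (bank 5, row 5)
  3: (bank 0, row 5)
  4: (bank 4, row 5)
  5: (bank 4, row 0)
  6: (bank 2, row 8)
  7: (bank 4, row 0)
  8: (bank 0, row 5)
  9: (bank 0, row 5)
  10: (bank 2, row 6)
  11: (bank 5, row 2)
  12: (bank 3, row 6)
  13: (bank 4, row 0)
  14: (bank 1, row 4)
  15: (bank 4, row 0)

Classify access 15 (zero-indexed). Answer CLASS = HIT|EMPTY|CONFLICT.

CLASS = HIT

0: bank 0 row 10 — prev None → EMPTY
1: bank 2 row 8 — prev None → EMPTY
2: bank 5 row 5 — prev None → EMPTY
3: bank 0 row 5 — prev 10 → CONFLICT
4: bank 4 row 5 — prev None → EMPTY
5: bank 4 row 0 — prev 5 → CONFLICT
6: bank 2 row 8 — prev 8 → HIT
7: bank 4 row 0 — prev 0 → HIT
8: bank 0 row 5 — prev 5 → HIT
9: bank 0 row 5 — prev 5 → HIT
10: bank 2 row 6 — prev 8 → CONFLICT
11: bank 5 row 2 — prev 5 → CONFLICT
12: bank 3 row 6 — prev None → EMPTY
13: bank 4 row 0 — prev 0 → HIT
14: bank 1 row 4 — prev None → EMPTY
15: bank 4 row 0 — prev 0 → HIT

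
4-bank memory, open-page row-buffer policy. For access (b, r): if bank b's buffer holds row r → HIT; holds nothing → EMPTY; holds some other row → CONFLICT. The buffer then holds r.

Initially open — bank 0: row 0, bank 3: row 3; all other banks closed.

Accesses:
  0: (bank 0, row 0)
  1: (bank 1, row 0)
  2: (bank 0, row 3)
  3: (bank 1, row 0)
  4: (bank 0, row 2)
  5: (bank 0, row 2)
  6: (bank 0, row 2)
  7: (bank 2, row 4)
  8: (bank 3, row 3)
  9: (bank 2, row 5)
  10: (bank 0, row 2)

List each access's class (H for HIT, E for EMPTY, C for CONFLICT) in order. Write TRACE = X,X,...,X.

  [0] b0 r0: had r0 ⇒ H
  [1] b1 r0: no row ⇒ E
  [2] b0 r3: had r0 ⇒ C
  [3] b1 r0: had r0 ⇒ H
  [4] b0 r2: had r3 ⇒ C
  [5] b0 r2: had r2 ⇒ H
  [6] b0 r2: had r2 ⇒ H
  [7] b2 r4: no row ⇒ E
  [8] b3 r3: had r3 ⇒ H
  [9] b2 r5: had r4 ⇒ C
  [10] b0 r2: had r2 ⇒ H

TRACE = H,E,C,H,C,H,H,E,H,C,H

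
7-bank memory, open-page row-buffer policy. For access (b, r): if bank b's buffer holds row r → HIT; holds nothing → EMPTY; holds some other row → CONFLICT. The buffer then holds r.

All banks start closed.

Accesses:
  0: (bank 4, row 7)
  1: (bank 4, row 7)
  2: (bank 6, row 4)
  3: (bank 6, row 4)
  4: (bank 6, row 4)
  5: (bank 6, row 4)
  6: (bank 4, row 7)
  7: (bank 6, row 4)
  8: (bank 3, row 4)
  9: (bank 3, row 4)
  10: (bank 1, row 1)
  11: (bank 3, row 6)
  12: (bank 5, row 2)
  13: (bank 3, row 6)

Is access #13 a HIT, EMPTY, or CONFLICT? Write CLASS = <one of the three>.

CLASS = HIT

#0 (4,7) E
#1 (4,7) H  (was 7)
#2 (6,4) E
#3 (6,4) H  (was 4)
#4 (6,4) H  (was 4)
#5 (6,4) H  (was 4)
#6 (4,7) H  (was 7)
#7 (6,4) H  (was 4)
#8 (3,4) E
#9 (3,4) H  (was 4)
#10 (1,1) E
#11 (3,6) C  (was 4)
#12 (5,2) E
#13 (3,6) H  (was 6)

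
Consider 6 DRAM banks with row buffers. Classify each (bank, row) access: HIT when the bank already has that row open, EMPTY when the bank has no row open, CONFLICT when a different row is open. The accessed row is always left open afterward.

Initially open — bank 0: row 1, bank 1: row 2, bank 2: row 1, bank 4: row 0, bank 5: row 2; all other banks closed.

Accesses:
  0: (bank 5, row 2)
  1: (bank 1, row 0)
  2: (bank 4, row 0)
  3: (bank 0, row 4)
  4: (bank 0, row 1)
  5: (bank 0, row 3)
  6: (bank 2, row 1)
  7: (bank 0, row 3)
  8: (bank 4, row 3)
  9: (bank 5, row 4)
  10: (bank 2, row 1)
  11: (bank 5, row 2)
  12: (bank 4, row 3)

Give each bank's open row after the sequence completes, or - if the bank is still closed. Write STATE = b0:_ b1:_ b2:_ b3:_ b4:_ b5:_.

#0 (5,2) H  (was 2)
#1 (1,0) C  (was 2)
#2 (4,0) H  (was 0)
#3 (0,4) C  (was 1)
#4 (0,1) C  (was 4)
#5 (0,3) C  (was 1)
#6 (2,1) H  (was 1)
#7 (0,3) H  (was 3)
#8 (4,3) C  (was 0)
#9 (5,4) C  (was 2)
#10 (2,1) H  (was 1)
#11 (5,2) C  (was 4)
#12 (4,3) H  (was 3)

STATE = b0:3 b1:0 b2:1 b3:- b4:3 b5:2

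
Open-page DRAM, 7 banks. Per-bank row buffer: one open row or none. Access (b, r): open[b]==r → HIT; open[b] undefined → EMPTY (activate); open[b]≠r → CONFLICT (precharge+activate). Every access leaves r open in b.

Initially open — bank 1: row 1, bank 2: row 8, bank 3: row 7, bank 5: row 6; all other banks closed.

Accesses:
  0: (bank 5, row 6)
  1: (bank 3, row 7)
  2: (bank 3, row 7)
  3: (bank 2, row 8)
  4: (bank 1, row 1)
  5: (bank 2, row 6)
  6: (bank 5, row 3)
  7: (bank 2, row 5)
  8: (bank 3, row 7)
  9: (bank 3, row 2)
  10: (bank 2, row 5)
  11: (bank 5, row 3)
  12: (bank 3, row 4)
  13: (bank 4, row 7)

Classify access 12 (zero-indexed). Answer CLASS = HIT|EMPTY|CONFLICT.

CLASS = CONFLICT

  [0] b5 r6: had r6 ⇒ H
  [1] b3 r7: had r7 ⇒ H
  [2] b3 r7: had r7 ⇒ H
  [3] b2 r8: had r8 ⇒ H
  [4] b1 r1: had r1 ⇒ H
  [5] b2 r6: had r8 ⇒ C
  [6] b5 r3: had r6 ⇒ C
  [7] b2 r5: had r6 ⇒ C
  [8] b3 r7: had r7 ⇒ H
  [9] b3 r2: had r7 ⇒ C
  [10] b2 r5: had r5 ⇒ H
  [11] b5 r3: had r3 ⇒ H
  [12] b3 r4: had r2 ⇒ C
  [13] b4 r7: no row ⇒ E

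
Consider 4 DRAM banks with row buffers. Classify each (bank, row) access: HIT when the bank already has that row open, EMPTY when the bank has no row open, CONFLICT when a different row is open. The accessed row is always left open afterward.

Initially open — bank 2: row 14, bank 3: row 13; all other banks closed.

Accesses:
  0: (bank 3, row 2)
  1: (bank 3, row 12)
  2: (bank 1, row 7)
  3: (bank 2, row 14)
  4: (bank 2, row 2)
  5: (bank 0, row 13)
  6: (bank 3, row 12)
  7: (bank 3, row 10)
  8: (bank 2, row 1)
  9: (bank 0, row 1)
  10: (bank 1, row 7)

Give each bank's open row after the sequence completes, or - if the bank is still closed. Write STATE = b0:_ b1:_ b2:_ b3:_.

#0 (3,2) C  (was 13)
#1 (3,12) C  (was 2)
#2 (1,7) E
#3 (2,14) H  (was 14)
#4 (2,2) C  (was 14)
#5 (0,13) E
#6 (3,12) H  (was 12)
#7 (3,10) C  (was 12)
#8 (2,1) C  (was 2)
#9 (0,1) C  (was 13)
#10 (1,7) H  (was 7)

STATE = b0:1 b1:7 b2:1 b3:10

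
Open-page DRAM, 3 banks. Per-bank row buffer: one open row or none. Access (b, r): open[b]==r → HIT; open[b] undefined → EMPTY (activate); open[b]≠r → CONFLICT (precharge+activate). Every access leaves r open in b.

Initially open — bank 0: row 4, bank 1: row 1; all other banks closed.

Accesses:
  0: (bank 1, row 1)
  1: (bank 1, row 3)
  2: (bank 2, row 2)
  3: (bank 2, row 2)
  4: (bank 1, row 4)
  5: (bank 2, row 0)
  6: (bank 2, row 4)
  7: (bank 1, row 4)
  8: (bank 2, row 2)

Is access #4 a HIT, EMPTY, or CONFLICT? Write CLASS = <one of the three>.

#0 (1,1) H  (was 1)
#1 (1,3) C  (was 1)
#2 (2,2) E
#3 (2,2) H  (was 2)
#4 (1,4) C  (was 3)
#5 (2,0) C  (was 2)
#6 (2,4) C  (was 0)
#7 (1,4) H  (was 4)
#8 (2,2) C  (was 4)

CLASS = CONFLICT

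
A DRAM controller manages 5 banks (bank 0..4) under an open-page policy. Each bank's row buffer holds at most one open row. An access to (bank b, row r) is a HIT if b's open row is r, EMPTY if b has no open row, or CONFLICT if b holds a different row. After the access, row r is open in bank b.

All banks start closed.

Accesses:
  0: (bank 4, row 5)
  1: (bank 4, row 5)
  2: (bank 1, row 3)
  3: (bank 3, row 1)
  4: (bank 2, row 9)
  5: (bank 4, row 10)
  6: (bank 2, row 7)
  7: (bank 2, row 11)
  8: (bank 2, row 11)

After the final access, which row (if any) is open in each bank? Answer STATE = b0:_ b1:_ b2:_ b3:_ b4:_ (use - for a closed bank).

STATE = b0:- b1:3 b2:11 b3:1 b4:10

step 0: bank4 None->5 [EMPTY]
step 1: bank4 5->5 [HIT]
step 2: bank1 None->3 [EMPTY]
step 3: bank3 None->1 [EMPTY]
step 4: bank2 None->9 [EMPTY]
step 5: bank4 5->10 [CONFLICT]
step 6: bank2 9->7 [CONFLICT]
step 7: bank2 7->11 [CONFLICT]
step 8: bank2 11->11 [HIT]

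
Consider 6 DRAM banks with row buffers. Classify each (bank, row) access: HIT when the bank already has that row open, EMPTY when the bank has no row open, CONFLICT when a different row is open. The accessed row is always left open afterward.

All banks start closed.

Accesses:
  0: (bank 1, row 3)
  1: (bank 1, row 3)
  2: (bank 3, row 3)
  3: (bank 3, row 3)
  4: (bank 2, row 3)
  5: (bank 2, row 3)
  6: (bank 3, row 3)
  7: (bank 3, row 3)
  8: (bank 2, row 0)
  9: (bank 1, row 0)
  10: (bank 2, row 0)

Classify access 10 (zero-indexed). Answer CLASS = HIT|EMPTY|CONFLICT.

  [0] b1 r3: no row ⇒ E
  [1] b1 r3: had r3 ⇒ H
  [2] b3 r3: no row ⇒ E
  [3] b3 r3: had r3 ⇒ H
  [4] b2 r3: no row ⇒ E
  [5] b2 r3: had r3 ⇒ H
  [6] b3 r3: had r3 ⇒ H
  [7] b3 r3: had r3 ⇒ H
  [8] b2 r0: had r3 ⇒ C
  [9] b1 r0: had r3 ⇒ C
  [10] b2 r0: had r0 ⇒ H

CLASS = HIT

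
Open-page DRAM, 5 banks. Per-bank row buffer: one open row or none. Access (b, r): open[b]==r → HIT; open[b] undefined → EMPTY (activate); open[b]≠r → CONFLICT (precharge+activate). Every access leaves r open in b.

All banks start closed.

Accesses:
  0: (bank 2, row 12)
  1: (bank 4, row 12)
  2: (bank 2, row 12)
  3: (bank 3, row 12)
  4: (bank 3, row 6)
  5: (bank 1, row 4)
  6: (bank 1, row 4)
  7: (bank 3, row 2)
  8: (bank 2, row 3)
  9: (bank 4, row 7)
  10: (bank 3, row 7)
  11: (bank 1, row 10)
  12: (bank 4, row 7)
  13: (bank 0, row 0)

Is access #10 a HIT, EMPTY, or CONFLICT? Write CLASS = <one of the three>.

CLASS = CONFLICT

0: bank 2 row 12 — prev None → EMPTY
1: bank 4 row 12 — prev None → EMPTY
2: bank 2 row 12 — prev 12 → HIT
3: bank 3 row 12 — prev None → EMPTY
4: bank 3 row 6 — prev 12 → CONFLICT
5: bank 1 row 4 — prev None → EMPTY
6: bank 1 row 4 — prev 4 → HIT
7: bank 3 row 2 — prev 6 → CONFLICT
8: bank 2 row 3 — prev 12 → CONFLICT
9: bank 4 row 7 — prev 12 → CONFLICT
10: bank 3 row 7 — prev 2 → CONFLICT
11: bank 1 row 10 — prev 4 → CONFLICT
12: bank 4 row 7 — prev 7 → HIT
13: bank 0 row 0 — prev None → EMPTY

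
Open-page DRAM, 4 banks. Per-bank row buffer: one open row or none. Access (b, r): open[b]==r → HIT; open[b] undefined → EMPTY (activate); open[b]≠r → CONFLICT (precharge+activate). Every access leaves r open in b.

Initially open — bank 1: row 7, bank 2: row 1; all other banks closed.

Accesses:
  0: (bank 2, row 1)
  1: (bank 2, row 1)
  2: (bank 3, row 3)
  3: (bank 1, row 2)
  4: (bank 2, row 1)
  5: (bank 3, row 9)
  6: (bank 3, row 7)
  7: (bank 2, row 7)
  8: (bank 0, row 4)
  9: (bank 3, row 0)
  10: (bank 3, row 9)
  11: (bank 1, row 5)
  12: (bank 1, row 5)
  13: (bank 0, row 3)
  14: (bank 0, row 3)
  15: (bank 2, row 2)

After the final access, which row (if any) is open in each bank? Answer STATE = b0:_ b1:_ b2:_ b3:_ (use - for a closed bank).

STATE = b0:3 b1:5 b2:2 b3:9

0: bank 2 row 1 — prev 1 → HIT
1: bank 2 row 1 — prev 1 → HIT
2: bank 3 row 3 — prev None → EMPTY
3: bank 1 row 2 — prev 7 → CONFLICT
4: bank 2 row 1 — prev 1 → HIT
5: bank 3 row 9 — prev 3 → CONFLICT
6: bank 3 row 7 — prev 9 → CONFLICT
7: bank 2 row 7 — prev 1 → CONFLICT
8: bank 0 row 4 — prev None → EMPTY
9: bank 3 row 0 — prev 7 → CONFLICT
10: bank 3 row 9 — prev 0 → CONFLICT
11: bank 1 row 5 — prev 2 → CONFLICT
12: bank 1 row 5 — prev 5 → HIT
13: bank 0 row 3 — prev 4 → CONFLICT
14: bank 0 row 3 — prev 3 → HIT
15: bank 2 row 2 — prev 7 → CONFLICT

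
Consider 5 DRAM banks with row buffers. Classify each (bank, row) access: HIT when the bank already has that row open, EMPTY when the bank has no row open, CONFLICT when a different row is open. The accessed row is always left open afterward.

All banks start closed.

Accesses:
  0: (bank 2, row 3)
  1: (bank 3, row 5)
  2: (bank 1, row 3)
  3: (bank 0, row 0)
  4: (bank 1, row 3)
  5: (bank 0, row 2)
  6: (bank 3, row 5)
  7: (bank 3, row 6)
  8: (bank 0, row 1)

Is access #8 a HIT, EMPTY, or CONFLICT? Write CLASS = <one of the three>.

CLASS = CONFLICT

  [0] b2 r3: no row ⇒ E
  [1] b3 r5: no row ⇒ E
  [2] b1 r3: no row ⇒ E
  [3] b0 r0: no row ⇒ E
  [4] b1 r3: had r3 ⇒ H
  [5] b0 r2: had r0 ⇒ C
  [6] b3 r5: had r5 ⇒ H
  [7] b3 r6: had r5 ⇒ C
  [8] b0 r1: had r2 ⇒ C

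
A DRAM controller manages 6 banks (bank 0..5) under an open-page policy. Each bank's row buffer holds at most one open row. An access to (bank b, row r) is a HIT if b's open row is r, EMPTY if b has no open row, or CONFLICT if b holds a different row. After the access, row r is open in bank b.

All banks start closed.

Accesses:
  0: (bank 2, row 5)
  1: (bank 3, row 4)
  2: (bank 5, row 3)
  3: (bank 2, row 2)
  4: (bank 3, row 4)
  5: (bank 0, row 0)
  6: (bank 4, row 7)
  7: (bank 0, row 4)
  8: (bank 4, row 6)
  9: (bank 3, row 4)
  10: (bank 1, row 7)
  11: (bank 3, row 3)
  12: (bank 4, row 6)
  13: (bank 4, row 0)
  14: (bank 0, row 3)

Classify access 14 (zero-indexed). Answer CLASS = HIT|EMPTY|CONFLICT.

CLASS = CONFLICT

  [0] b2 r5: no row ⇒ E
  [1] b3 r4: no row ⇒ E
  [2] b5 r3: no row ⇒ E
  [3] b2 r2: had r5 ⇒ C
  [4] b3 r4: had r4 ⇒ H
  [5] b0 r0: no row ⇒ E
  [6] b4 r7: no row ⇒ E
  [7] b0 r4: had r0 ⇒ C
  [8] b4 r6: had r7 ⇒ C
  [9] b3 r4: had r4 ⇒ H
  [10] b1 r7: no row ⇒ E
  [11] b3 r3: had r4 ⇒ C
  [12] b4 r6: had r6 ⇒ H
  [13] b4 r0: had r6 ⇒ C
  [14] b0 r3: had r4 ⇒ C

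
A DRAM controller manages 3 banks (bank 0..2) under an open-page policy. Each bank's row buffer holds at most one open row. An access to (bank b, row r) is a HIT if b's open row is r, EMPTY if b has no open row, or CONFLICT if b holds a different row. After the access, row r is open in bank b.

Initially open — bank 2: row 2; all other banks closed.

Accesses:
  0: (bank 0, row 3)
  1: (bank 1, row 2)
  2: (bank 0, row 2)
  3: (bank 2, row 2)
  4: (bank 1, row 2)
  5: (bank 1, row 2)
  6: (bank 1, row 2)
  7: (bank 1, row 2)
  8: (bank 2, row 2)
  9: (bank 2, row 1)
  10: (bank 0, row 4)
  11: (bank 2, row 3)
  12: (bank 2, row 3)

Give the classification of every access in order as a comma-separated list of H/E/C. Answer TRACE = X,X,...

TRACE = E,E,C,H,H,H,H,H,H,C,C,C,H

0: bank 0 row 3 — prev None → EMPTY
1: bank 1 row 2 — prev None → EMPTY
2: bank 0 row 2 — prev 3 → CONFLICT
3: bank 2 row 2 — prev 2 → HIT
4: bank 1 row 2 — prev 2 → HIT
5: bank 1 row 2 — prev 2 → HIT
6: bank 1 row 2 — prev 2 → HIT
7: bank 1 row 2 — prev 2 → HIT
8: bank 2 row 2 — prev 2 → HIT
9: bank 2 row 1 — prev 2 → CONFLICT
10: bank 0 row 4 — prev 2 → CONFLICT
11: bank 2 row 3 — prev 1 → CONFLICT
12: bank 2 row 3 — prev 3 → HIT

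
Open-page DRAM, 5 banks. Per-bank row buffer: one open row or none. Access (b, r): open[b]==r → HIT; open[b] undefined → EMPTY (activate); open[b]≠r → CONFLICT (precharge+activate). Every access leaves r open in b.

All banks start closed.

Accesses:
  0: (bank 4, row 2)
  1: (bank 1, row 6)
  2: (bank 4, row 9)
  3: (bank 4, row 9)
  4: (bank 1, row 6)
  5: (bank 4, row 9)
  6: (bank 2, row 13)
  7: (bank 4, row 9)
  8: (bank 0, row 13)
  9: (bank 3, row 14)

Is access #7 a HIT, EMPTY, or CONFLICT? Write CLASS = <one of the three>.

  [0] b4 r2: no row ⇒ E
  [1] b1 r6: no row ⇒ E
  [2] b4 r9: had r2 ⇒ C
  [3] b4 r9: had r9 ⇒ H
  [4] b1 r6: had r6 ⇒ H
  [5] b4 r9: had r9 ⇒ H
  [6] b2 r13: no row ⇒ E
  [7] b4 r9: had r9 ⇒ H
  [8] b0 r13: no row ⇒ E
  [9] b3 r14: no row ⇒ E

CLASS = HIT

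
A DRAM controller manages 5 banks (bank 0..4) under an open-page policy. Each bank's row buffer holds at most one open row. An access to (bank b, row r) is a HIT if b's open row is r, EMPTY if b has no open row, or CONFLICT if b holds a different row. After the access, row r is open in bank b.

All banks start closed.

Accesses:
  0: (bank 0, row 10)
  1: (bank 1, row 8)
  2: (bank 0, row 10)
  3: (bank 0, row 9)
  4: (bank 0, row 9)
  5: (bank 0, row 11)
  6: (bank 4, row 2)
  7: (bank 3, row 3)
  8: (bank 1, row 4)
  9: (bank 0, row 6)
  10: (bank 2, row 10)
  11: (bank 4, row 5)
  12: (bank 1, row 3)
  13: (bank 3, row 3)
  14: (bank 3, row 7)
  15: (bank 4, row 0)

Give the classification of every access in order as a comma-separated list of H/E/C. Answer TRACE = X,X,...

TRACE = E,E,H,C,H,C,E,E,C,C,E,C,C,H,C,C

0: bank 0 row 10 — prev None → EMPTY
1: bank 1 row 8 — prev None → EMPTY
2: bank 0 row 10 — prev 10 → HIT
3: bank 0 row 9 — prev 10 → CONFLICT
4: bank 0 row 9 — prev 9 → HIT
5: bank 0 row 11 — prev 9 → CONFLICT
6: bank 4 row 2 — prev None → EMPTY
7: bank 3 row 3 — prev None → EMPTY
8: bank 1 row 4 — prev 8 → CONFLICT
9: bank 0 row 6 — prev 11 → CONFLICT
10: bank 2 row 10 — prev None → EMPTY
11: bank 4 row 5 — prev 2 → CONFLICT
12: bank 1 row 3 — prev 4 → CONFLICT
13: bank 3 row 3 — prev 3 → HIT
14: bank 3 row 7 — prev 3 → CONFLICT
15: bank 4 row 0 — prev 5 → CONFLICT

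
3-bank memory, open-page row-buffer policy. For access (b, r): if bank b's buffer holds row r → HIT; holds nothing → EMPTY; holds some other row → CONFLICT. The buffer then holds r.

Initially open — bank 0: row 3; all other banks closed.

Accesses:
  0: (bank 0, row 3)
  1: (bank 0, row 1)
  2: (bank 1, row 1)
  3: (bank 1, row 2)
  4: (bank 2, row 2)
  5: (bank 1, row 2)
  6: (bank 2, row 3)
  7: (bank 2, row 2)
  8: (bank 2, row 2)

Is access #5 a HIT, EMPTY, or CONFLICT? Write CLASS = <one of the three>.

CLASS = HIT

#0 (0,3) H  (was 3)
#1 (0,1) C  (was 3)
#2 (1,1) E
#3 (1,2) C  (was 1)
#4 (2,2) E
#5 (1,2) H  (was 2)
#6 (2,3) C  (was 2)
#7 (2,2) C  (was 3)
#8 (2,2) H  (was 2)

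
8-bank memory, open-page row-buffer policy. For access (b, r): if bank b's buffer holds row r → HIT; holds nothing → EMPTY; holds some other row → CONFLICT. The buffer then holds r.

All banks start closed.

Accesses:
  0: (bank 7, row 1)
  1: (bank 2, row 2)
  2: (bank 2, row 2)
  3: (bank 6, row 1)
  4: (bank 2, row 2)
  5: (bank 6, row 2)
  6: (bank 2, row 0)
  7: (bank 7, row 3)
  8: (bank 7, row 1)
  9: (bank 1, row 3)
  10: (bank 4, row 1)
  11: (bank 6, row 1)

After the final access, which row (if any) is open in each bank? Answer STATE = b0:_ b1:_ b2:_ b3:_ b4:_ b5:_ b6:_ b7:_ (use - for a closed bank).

STATE = b0:- b1:3 b2:0 b3:- b4:1 b5:- b6:1 b7:1

step 0: bank7 None->1 [EMPTY]
step 1: bank2 None->2 [EMPTY]
step 2: bank2 2->2 [HIT]
step 3: bank6 None->1 [EMPTY]
step 4: bank2 2->2 [HIT]
step 5: bank6 1->2 [CONFLICT]
step 6: bank2 2->0 [CONFLICT]
step 7: bank7 1->3 [CONFLICT]
step 8: bank7 3->1 [CONFLICT]
step 9: bank1 None->3 [EMPTY]
step 10: bank4 None->1 [EMPTY]
step 11: bank6 2->1 [CONFLICT]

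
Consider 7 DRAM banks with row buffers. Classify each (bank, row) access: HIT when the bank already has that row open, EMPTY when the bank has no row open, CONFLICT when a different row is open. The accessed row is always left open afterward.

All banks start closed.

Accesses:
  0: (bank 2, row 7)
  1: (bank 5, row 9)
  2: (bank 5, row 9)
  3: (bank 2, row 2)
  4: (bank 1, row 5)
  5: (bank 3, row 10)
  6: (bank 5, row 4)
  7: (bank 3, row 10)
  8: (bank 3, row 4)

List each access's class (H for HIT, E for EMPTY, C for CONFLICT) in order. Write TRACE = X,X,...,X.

TRACE = E,E,H,C,E,E,C,H,C

  [0] b2 r7: no row ⇒ E
  [1] b5 r9: no row ⇒ E
  [2] b5 r9: had r9 ⇒ H
  [3] b2 r2: had r7 ⇒ C
  [4] b1 r5: no row ⇒ E
  [5] b3 r10: no row ⇒ E
  [6] b5 r4: had r9 ⇒ C
  [7] b3 r10: had r10 ⇒ H
  [8] b3 r4: had r10 ⇒ C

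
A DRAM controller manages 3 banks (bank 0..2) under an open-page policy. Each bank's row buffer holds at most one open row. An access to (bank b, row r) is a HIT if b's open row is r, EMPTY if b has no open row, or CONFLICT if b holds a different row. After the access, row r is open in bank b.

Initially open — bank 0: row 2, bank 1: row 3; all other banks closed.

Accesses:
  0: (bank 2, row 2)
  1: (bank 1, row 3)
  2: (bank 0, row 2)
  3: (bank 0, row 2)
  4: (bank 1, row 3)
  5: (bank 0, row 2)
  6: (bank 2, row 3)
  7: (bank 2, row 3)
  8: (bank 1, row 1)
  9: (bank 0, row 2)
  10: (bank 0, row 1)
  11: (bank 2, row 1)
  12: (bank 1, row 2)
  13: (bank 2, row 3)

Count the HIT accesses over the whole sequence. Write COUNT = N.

0: bank 2 row 2 — prev None → EMPTY
1: bank 1 row 3 — prev 3 → HIT
2: bank 0 row 2 — prev 2 → HIT
3: bank 0 row 2 — prev 2 → HIT
4: bank 1 row 3 — prev 3 → HIT
5: bank 0 row 2 — prev 2 → HIT
6: bank 2 row 3 — prev 2 → CONFLICT
7: bank 2 row 3 — prev 3 → HIT
8: bank 1 row 1 — prev 3 → CONFLICT
9: bank 0 row 2 — prev 2 → HIT
10: bank 0 row 1 — prev 2 → CONFLICT
11: bank 2 row 1 — prev 3 → CONFLICT
12: bank 1 row 2 — prev 1 → CONFLICT
13: bank 2 row 3 — prev 1 → CONFLICT

COUNT = 7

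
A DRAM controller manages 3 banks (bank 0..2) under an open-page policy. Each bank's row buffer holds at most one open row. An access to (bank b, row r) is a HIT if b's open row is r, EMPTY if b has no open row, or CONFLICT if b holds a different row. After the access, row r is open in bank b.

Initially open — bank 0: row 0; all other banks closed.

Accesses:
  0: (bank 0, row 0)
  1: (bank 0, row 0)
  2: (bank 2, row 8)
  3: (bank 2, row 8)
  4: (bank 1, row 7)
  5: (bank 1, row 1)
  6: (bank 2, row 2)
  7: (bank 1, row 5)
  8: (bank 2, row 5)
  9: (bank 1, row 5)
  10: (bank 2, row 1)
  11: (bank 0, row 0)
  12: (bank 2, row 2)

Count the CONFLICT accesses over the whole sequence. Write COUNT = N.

#0 (0,0) H  (was 0)
#1 (0,0) H  (was 0)
#2 (2,8) E
#3 (2,8) H  (was 8)
#4 (1,7) E
#5 (1,1) C  (was 7)
#6 (2,2) C  (was 8)
#7 (1,5) C  (was 1)
#8 (2,5) C  (was 2)
#9 (1,5) H  (was 5)
#10 (2,1) C  (was 5)
#11 (0,0) H  (was 0)
#12 (2,2) C  (was 1)

COUNT = 6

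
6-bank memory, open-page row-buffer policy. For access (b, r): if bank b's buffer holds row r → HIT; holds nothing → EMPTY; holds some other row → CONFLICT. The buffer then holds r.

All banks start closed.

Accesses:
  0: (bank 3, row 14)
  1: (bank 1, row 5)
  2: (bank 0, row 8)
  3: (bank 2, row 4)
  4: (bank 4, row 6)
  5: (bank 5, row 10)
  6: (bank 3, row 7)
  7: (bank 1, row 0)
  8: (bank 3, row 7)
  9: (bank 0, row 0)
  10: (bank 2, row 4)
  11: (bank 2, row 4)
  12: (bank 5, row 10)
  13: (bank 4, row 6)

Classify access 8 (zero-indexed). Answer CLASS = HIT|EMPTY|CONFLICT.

step 0: bank3 None->14 [EMPTY]
step 1: bank1 None->5 [EMPTY]
step 2: bank0 None->8 [EMPTY]
step 3: bank2 None->4 [EMPTY]
step 4: bank4 None->6 [EMPTY]
step 5: bank5 None->10 [EMPTY]
step 6: bank3 14->7 [CONFLICT]
step 7: bank1 5->0 [CONFLICT]
step 8: bank3 7->7 [HIT]
step 9: bank0 8->0 [CONFLICT]
step 10: bank2 4->4 [HIT]
step 11: bank2 4->4 [HIT]
step 12: bank5 10->10 [HIT]
step 13: bank4 6->6 [HIT]

CLASS = HIT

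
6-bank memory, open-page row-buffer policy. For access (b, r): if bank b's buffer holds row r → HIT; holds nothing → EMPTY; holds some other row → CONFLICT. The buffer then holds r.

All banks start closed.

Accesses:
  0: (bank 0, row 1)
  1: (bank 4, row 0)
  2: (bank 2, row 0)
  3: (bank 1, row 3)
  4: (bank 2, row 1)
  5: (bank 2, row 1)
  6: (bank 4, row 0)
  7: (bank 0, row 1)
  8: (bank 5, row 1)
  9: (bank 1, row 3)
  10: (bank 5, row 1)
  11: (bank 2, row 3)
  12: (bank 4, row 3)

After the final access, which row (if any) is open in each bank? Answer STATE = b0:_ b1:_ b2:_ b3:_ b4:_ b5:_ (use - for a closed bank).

STATE = b0:1 b1:3 b2:3 b3:- b4:3 b5:1

0: bank 0 row 1 — prev None → EMPTY
1: bank 4 row 0 — prev None → EMPTY
2: bank 2 row 0 — prev None → EMPTY
3: bank 1 row 3 — prev None → EMPTY
4: bank 2 row 1 — prev 0 → CONFLICT
5: bank 2 row 1 — prev 1 → HIT
6: bank 4 row 0 — prev 0 → HIT
7: bank 0 row 1 — prev 1 → HIT
8: bank 5 row 1 — prev None → EMPTY
9: bank 1 row 3 — prev 3 → HIT
10: bank 5 row 1 — prev 1 → HIT
11: bank 2 row 3 — prev 1 → CONFLICT
12: bank 4 row 3 — prev 0 → CONFLICT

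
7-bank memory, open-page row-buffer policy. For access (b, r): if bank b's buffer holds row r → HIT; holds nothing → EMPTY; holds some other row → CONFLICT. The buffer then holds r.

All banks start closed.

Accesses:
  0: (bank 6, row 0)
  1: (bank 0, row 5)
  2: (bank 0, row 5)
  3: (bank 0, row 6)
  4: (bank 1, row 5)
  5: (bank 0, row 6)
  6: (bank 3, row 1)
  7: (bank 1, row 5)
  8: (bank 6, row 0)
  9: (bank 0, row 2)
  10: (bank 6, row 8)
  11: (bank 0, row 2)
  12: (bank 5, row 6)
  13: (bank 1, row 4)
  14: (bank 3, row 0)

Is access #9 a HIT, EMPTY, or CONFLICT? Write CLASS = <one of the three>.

0: bank 6 row 0 — prev None → EMPTY
1: bank 0 row 5 — prev None → EMPTY
2: bank 0 row 5 — prev 5 → HIT
3: bank 0 row 6 — prev 5 → CONFLICT
4: bank 1 row 5 — prev None → EMPTY
5: bank 0 row 6 — prev 6 → HIT
6: bank 3 row 1 — prev None → EMPTY
7: bank 1 row 5 — prev 5 → HIT
8: bank 6 row 0 — prev 0 → HIT
9: bank 0 row 2 — prev 6 → CONFLICT
10: bank 6 row 8 — prev 0 → CONFLICT
11: bank 0 row 2 — prev 2 → HIT
12: bank 5 row 6 — prev None → EMPTY
13: bank 1 row 4 — prev 5 → CONFLICT
14: bank 3 row 0 — prev 1 → CONFLICT

CLASS = CONFLICT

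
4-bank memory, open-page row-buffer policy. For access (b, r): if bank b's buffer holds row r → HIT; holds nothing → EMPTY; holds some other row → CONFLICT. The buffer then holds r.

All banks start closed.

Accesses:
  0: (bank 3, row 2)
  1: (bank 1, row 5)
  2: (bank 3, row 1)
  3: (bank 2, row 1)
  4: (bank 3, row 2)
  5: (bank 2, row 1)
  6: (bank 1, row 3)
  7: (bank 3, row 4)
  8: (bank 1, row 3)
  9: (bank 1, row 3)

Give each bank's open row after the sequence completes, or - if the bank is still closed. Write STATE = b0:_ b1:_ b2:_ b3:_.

STATE = b0:- b1:3 b2:1 b3:4

0: bank 3 row 2 — prev None → EMPTY
1: bank 1 row 5 — prev None → EMPTY
2: bank 3 row 1 — prev 2 → CONFLICT
3: bank 2 row 1 — prev None → EMPTY
4: bank 3 row 2 — prev 1 → CONFLICT
5: bank 2 row 1 — prev 1 → HIT
6: bank 1 row 3 — prev 5 → CONFLICT
7: bank 3 row 4 — prev 2 → CONFLICT
8: bank 1 row 3 — prev 3 → HIT
9: bank 1 row 3 — prev 3 → HIT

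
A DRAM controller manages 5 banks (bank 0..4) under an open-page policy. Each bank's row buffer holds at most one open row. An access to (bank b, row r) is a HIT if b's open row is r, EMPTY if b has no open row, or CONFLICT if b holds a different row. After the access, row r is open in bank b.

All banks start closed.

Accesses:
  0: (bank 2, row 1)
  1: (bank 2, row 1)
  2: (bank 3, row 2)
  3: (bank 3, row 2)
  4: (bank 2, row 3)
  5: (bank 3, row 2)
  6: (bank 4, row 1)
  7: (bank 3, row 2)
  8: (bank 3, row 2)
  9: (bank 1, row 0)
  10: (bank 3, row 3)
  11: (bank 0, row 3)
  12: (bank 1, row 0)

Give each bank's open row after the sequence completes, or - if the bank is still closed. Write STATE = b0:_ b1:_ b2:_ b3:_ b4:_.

STATE = b0:3 b1:0 b2:3 b3:3 b4:1

#0 (2,1) E
#1 (2,1) H  (was 1)
#2 (3,2) E
#3 (3,2) H  (was 2)
#4 (2,3) C  (was 1)
#5 (3,2) H  (was 2)
#6 (4,1) E
#7 (3,2) H  (was 2)
#8 (3,2) H  (was 2)
#9 (1,0) E
#10 (3,3) C  (was 2)
#11 (0,3) E
#12 (1,0) H  (was 0)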